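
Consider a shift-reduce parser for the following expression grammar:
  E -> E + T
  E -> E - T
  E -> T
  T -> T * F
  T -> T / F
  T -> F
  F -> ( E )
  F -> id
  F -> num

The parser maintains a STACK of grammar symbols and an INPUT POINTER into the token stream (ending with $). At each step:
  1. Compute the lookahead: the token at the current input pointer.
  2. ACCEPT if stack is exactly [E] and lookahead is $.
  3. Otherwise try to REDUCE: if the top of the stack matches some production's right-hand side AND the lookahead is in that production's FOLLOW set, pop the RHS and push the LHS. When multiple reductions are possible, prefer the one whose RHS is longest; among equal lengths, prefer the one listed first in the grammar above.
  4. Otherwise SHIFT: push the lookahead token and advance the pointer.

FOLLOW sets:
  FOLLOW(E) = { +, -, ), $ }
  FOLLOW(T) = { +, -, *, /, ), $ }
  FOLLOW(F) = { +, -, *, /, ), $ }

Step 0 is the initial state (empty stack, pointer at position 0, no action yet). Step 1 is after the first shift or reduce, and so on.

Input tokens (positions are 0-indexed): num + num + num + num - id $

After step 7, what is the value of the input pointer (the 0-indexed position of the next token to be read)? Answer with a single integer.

Answer: 3

Derivation:
Step 1: shift num. Stack=[num] ptr=1 lookahead=+ remaining=[+ num + num + num - id $]
Step 2: reduce F->num. Stack=[F] ptr=1 lookahead=+ remaining=[+ num + num + num - id $]
Step 3: reduce T->F. Stack=[T] ptr=1 lookahead=+ remaining=[+ num + num + num - id $]
Step 4: reduce E->T. Stack=[E] ptr=1 lookahead=+ remaining=[+ num + num + num - id $]
Step 5: shift +. Stack=[E +] ptr=2 lookahead=num remaining=[num + num + num - id $]
Step 6: shift num. Stack=[E + num] ptr=3 lookahead=+ remaining=[+ num + num - id $]
Step 7: reduce F->num. Stack=[E + F] ptr=3 lookahead=+ remaining=[+ num + num - id $]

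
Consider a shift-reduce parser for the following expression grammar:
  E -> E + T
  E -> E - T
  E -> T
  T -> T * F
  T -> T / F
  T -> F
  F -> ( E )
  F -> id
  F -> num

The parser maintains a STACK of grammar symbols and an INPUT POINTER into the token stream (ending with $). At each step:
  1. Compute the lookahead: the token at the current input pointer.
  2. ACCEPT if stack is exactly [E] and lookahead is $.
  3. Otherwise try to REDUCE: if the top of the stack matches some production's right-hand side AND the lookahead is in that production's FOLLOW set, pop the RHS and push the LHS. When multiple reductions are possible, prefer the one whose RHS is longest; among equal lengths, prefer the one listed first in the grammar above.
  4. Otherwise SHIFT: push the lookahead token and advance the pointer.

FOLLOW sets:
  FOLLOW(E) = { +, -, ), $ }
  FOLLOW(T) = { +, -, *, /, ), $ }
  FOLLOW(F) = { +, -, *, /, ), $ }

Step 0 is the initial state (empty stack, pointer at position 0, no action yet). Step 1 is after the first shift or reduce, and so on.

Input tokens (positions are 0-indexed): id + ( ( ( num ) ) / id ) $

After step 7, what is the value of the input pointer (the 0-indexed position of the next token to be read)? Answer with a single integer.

Answer: 4

Derivation:
Step 1: shift id. Stack=[id] ptr=1 lookahead=+ remaining=[+ ( ( ( num ) ) / id ) $]
Step 2: reduce F->id. Stack=[F] ptr=1 lookahead=+ remaining=[+ ( ( ( num ) ) / id ) $]
Step 3: reduce T->F. Stack=[T] ptr=1 lookahead=+ remaining=[+ ( ( ( num ) ) / id ) $]
Step 4: reduce E->T. Stack=[E] ptr=1 lookahead=+ remaining=[+ ( ( ( num ) ) / id ) $]
Step 5: shift +. Stack=[E +] ptr=2 lookahead=( remaining=[( ( ( num ) ) / id ) $]
Step 6: shift (. Stack=[E + (] ptr=3 lookahead=( remaining=[( ( num ) ) / id ) $]
Step 7: shift (. Stack=[E + ( (] ptr=4 lookahead=( remaining=[( num ) ) / id ) $]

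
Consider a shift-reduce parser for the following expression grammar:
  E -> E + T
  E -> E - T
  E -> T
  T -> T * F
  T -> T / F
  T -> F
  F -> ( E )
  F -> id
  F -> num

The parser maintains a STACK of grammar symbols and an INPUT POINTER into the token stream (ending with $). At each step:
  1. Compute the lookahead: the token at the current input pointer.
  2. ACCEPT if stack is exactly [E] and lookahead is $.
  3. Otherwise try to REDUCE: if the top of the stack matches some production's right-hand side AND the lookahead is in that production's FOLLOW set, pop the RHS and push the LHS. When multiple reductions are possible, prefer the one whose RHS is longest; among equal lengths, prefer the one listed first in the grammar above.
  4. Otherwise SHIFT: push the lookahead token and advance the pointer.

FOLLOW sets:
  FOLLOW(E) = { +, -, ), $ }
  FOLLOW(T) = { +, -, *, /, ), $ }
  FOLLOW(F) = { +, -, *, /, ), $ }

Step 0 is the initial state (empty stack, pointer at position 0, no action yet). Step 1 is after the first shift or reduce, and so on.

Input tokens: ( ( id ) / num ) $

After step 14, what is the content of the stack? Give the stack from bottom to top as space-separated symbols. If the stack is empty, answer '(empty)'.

Answer: ( E

Derivation:
Step 1: shift (. Stack=[(] ptr=1 lookahead=( remaining=[( id ) / num ) $]
Step 2: shift (. Stack=[( (] ptr=2 lookahead=id remaining=[id ) / num ) $]
Step 3: shift id. Stack=[( ( id] ptr=3 lookahead=) remaining=[) / num ) $]
Step 4: reduce F->id. Stack=[( ( F] ptr=3 lookahead=) remaining=[) / num ) $]
Step 5: reduce T->F. Stack=[( ( T] ptr=3 lookahead=) remaining=[) / num ) $]
Step 6: reduce E->T. Stack=[( ( E] ptr=3 lookahead=) remaining=[) / num ) $]
Step 7: shift ). Stack=[( ( E )] ptr=4 lookahead=/ remaining=[/ num ) $]
Step 8: reduce F->( E ). Stack=[( F] ptr=4 lookahead=/ remaining=[/ num ) $]
Step 9: reduce T->F. Stack=[( T] ptr=4 lookahead=/ remaining=[/ num ) $]
Step 10: shift /. Stack=[( T /] ptr=5 lookahead=num remaining=[num ) $]
Step 11: shift num. Stack=[( T / num] ptr=6 lookahead=) remaining=[) $]
Step 12: reduce F->num. Stack=[( T / F] ptr=6 lookahead=) remaining=[) $]
Step 13: reduce T->T / F. Stack=[( T] ptr=6 lookahead=) remaining=[) $]
Step 14: reduce E->T. Stack=[( E] ptr=6 lookahead=) remaining=[) $]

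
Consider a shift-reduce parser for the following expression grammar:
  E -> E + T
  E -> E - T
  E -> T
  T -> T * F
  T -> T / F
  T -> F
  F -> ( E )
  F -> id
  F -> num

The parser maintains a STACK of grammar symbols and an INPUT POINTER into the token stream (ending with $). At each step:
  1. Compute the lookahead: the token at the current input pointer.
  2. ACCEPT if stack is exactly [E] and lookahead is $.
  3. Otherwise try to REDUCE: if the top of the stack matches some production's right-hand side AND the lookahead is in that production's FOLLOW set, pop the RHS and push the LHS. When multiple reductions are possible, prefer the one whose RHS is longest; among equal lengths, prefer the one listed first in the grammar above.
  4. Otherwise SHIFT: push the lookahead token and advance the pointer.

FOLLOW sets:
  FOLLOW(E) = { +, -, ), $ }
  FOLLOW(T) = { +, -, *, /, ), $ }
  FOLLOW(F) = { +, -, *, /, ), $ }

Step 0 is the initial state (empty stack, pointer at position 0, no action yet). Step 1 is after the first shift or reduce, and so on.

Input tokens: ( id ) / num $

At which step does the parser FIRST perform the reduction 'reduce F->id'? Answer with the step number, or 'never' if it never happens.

Answer: 3

Derivation:
Step 1: shift (. Stack=[(] ptr=1 lookahead=id remaining=[id ) / num $]
Step 2: shift id. Stack=[( id] ptr=2 lookahead=) remaining=[) / num $]
Step 3: reduce F->id. Stack=[( F] ptr=2 lookahead=) remaining=[) / num $]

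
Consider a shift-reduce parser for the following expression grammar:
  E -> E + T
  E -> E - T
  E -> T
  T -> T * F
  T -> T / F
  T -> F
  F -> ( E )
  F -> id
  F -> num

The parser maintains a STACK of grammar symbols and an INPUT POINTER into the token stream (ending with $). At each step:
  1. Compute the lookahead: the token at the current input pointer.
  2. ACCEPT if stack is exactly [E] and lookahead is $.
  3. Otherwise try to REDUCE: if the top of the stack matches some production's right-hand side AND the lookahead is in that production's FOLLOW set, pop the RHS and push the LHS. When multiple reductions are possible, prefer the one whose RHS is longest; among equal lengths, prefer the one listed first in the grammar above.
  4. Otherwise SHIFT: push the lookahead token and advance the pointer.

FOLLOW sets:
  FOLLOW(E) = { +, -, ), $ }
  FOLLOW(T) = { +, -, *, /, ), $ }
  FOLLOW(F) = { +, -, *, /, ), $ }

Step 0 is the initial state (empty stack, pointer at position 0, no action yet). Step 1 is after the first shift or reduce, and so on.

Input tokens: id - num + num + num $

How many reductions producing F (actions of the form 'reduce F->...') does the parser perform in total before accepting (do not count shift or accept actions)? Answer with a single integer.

Answer: 4

Derivation:
Step 1: shift id. Stack=[id] ptr=1 lookahead=- remaining=[- num + num + num $]
Step 2: reduce F->id. Stack=[F] ptr=1 lookahead=- remaining=[- num + num + num $]
Step 3: reduce T->F. Stack=[T] ptr=1 lookahead=- remaining=[- num + num + num $]
Step 4: reduce E->T. Stack=[E] ptr=1 lookahead=- remaining=[- num + num + num $]
Step 5: shift -. Stack=[E -] ptr=2 lookahead=num remaining=[num + num + num $]
Step 6: shift num. Stack=[E - num] ptr=3 lookahead=+ remaining=[+ num + num $]
Step 7: reduce F->num. Stack=[E - F] ptr=3 lookahead=+ remaining=[+ num + num $]
Step 8: reduce T->F. Stack=[E - T] ptr=3 lookahead=+ remaining=[+ num + num $]
Step 9: reduce E->E - T. Stack=[E] ptr=3 lookahead=+ remaining=[+ num + num $]
Step 10: shift +. Stack=[E +] ptr=4 lookahead=num remaining=[num + num $]
Step 11: shift num. Stack=[E + num] ptr=5 lookahead=+ remaining=[+ num $]
Step 12: reduce F->num. Stack=[E + F] ptr=5 lookahead=+ remaining=[+ num $]
Step 13: reduce T->F. Stack=[E + T] ptr=5 lookahead=+ remaining=[+ num $]
Step 14: reduce E->E + T. Stack=[E] ptr=5 lookahead=+ remaining=[+ num $]
Step 15: shift +. Stack=[E +] ptr=6 lookahead=num remaining=[num $]
Step 16: shift num. Stack=[E + num] ptr=7 lookahead=$ remaining=[$]
Step 17: reduce F->num. Stack=[E + F] ptr=7 lookahead=$ remaining=[$]
Step 18: reduce T->F. Stack=[E + T] ptr=7 lookahead=$ remaining=[$]
Step 19: reduce E->E + T. Stack=[E] ptr=7 lookahead=$ remaining=[$]
Step 20: accept. Stack=[E] ptr=7 lookahead=$ remaining=[$]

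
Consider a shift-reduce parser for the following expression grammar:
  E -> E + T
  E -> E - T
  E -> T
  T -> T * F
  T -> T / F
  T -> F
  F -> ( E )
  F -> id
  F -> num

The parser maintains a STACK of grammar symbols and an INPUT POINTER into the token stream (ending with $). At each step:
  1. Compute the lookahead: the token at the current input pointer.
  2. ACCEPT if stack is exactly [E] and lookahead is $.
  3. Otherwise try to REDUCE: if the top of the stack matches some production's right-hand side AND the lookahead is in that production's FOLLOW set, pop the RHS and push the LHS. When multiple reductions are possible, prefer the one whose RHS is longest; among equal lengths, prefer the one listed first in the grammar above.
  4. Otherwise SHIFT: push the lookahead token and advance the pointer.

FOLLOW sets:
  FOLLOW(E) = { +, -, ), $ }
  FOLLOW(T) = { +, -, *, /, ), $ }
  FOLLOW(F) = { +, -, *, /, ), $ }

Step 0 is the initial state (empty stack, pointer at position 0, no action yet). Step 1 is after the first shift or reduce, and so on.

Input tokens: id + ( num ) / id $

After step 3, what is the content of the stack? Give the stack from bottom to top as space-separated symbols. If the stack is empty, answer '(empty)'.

Step 1: shift id. Stack=[id] ptr=1 lookahead=+ remaining=[+ ( num ) / id $]
Step 2: reduce F->id. Stack=[F] ptr=1 lookahead=+ remaining=[+ ( num ) / id $]
Step 3: reduce T->F. Stack=[T] ptr=1 lookahead=+ remaining=[+ ( num ) / id $]

Answer: T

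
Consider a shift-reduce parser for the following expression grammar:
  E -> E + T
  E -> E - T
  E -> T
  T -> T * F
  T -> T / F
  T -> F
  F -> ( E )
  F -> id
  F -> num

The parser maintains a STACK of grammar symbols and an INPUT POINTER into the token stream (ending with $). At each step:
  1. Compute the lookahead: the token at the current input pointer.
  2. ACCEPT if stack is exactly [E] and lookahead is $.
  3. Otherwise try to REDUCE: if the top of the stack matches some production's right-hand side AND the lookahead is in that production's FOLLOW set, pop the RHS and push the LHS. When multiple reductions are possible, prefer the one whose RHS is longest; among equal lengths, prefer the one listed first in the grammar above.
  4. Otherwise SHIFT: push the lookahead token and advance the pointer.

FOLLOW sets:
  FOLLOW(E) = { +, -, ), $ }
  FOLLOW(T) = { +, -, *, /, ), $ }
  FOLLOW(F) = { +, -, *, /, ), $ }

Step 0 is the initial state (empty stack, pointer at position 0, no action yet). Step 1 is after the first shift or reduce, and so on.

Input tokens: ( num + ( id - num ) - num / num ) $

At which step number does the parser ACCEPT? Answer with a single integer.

Step 1: shift (. Stack=[(] ptr=1 lookahead=num remaining=[num + ( id - num ) - num / num ) $]
Step 2: shift num. Stack=[( num] ptr=2 lookahead=+ remaining=[+ ( id - num ) - num / num ) $]
Step 3: reduce F->num. Stack=[( F] ptr=2 lookahead=+ remaining=[+ ( id - num ) - num / num ) $]
Step 4: reduce T->F. Stack=[( T] ptr=2 lookahead=+ remaining=[+ ( id - num ) - num / num ) $]
Step 5: reduce E->T. Stack=[( E] ptr=2 lookahead=+ remaining=[+ ( id - num ) - num / num ) $]
Step 6: shift +. Stack=[( E +] ptr=3 lookahead=( remaining=[( id - num ) - num / num ) $]
Step 7: shift (. Stack=[( E + (] ptr=4 lookahead=id remaining=[id - num ) - num / num ) $]
Step 8: shift id. Stack=[( E + ( id] ptr=5 lookahead=- remaining=[- num ) - num / num ) $]
Step 9: reduce F->id. Stack=[( E + ( F] ptr=5 lookahead=- remaining=[- num ) - num / num ) $]
Step 10: reduce T->F. Stack=[( E + ( T] ptr=5 lookahead=- remaining=[- num ) - num / num ) $]
Step 11: reduce E->T. Stack=[( E + ( E] ptr=5 lookahead=- remaining=[- num ) - num / num ) $]
Step 12: shift -. Stack=[( E + ( E -] ptr=6 lookahead=num remaining=[num ) - num / num ) $]
Step 13: shift num. Stack=[( E + ( E - num] ptr=7 lookahead=) remaining=[) - num / num ) $]
Step 14: reduce F->num. Stack=[( E + ( E - F] ptr=7 lookahead=) remaining=[) - num / num ) $]
Step 15: reduce T->F. Stack=[( E + ( E - T] ptr=7 lookahead=) remaining=[) - num / num ) $]
Step 16: reduce E->E - T. Stack=[( E + ( E] ptr=7 lookahead=) remaining=[) - num / num ) $]
Step 17: shift ). Stack=[( E + ( E )] ptr=8 lookahead=- remaining=[- num / num ) $]
Step 18: reduce F->( E ). Stack=[( E + F] ptr=8 lookahead=- remaining=[- num / num ) $]
Step 19: reduce T->F. Stack=[( E + T] ptr=8 lookahead=- remaining=[- num / num ) $]
Step 20: reduce E->E + T. Stack=[( E] ptr=8 lookahead=- remaining=[- num / num ) $]
Step 21: shift -. Stack=[( E -] ptr=9 lookahead=num remaining=[num / num ) $]
Step 22: shift num. Stack=[( E - num] ptr=10 lookahead=/ remaining=[/ num ) $]
Step 23: reduce F->num. Stack=[( E - F] ptr=10 lookahead=/ remaining=[/ num ) $]
Step 24: reduce T->F. Stack=[( E - T] ptr=10 lookahead=/ remaining=[/ num ) $]
Step 25: shift /. Stack=[( E - T /] ptr=11 lookahead=num remaining=[num ) $]
Step 26: shift num. Stack=[( E - T / num] ptr=12 lookahead=) remaining=[) $]
Step 27: reduce F->num. Stack=[( E - T / F] ptr=12 lookahead=) remaining=[) $]
Step 28: reduce T->T / F. Stack=[( E - T] ptr=12 lookahead=) remaining=[) $]
Step 29: reduce E->E - T. Stack=[( E] ptr=12 lookahead=) remaining=[) $]
Step 30: shift ). Stack=[( E )] ptr=13 lookahead=$ remaining=[$]
Step 31: reduce F->( E ). Stack=[F] ptr=13 lookahead=$ remaining=[$]
Step 32: reduce T->F. Stack=[T] ptr=13 lookahead=$ remaining=[$]
Step 33: reduce E->T. Stack=[E] ptr=13 lookahead=$ remaining=[$]
Step 34: accept. Stack=[E] ptr=13 lookahead=$ remaining=[$]

Answer: 34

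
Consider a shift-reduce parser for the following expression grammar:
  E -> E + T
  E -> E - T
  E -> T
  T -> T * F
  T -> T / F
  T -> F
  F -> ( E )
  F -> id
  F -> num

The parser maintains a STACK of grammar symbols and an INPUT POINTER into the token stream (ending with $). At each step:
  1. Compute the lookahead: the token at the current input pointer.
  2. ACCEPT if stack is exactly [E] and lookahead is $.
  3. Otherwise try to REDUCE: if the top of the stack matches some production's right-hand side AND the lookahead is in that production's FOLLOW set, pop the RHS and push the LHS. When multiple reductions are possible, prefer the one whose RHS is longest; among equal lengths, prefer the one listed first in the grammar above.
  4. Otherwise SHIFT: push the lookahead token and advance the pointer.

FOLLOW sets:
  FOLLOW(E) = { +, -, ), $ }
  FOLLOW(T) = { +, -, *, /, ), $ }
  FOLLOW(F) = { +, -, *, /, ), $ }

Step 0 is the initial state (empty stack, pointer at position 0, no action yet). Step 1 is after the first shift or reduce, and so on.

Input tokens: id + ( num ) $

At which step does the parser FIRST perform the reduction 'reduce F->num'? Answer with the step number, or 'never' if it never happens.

Answer: 8

Derivation:
Step 1: shift id. Stack=[id] ptr=1 lookahead=+ remaining=[+ ( num ) $]
Step 2: reduce F->id. Stack=[F] ptr=1 lookahead=+ remaining=[+ ( num ) $]
Step 3: reduce T->F. Stack=[T] ptr=1 lookahead=+ remaining=[+ ( num ) $]
Step 4: reduce E->T. Stack=[E] ptr=1 lookahead=+ remaining=[+ ( num ) $]
Step 5: shift +. Stack=[E +] ptr=2 lookahead=( remaining=[( num ) $]
Step 6: shift (. Stack=[E + (] ptr=3 lookahead=num remaining=[num ) $]
Step 7: shift num. Stack=[E + ( num] ptr=4 lookahead=) remaining=[) $]
Step 8: reduce F->num. Stack=[E + ( F] ptr=4 lookahead=) remaining=[) $]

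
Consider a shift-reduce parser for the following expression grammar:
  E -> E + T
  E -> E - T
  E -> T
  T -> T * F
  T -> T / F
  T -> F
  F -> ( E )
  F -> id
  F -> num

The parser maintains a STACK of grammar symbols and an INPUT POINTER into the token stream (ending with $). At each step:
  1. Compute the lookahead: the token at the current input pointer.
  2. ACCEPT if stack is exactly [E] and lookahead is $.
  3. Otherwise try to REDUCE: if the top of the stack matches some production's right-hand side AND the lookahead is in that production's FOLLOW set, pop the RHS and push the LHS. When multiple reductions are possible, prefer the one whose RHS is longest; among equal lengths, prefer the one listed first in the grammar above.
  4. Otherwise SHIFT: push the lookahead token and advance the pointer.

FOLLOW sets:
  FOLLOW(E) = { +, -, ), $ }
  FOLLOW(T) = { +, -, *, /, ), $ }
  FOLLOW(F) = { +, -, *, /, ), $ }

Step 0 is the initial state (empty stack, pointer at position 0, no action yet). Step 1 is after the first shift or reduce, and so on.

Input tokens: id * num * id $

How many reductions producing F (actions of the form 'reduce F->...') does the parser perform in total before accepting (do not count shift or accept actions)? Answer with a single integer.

Step 1: shift id. Stack=[id] ptr=1 lookahead=* remaining=[* num * id $]
Step 2: reduce F->id. Stack=[F] ptr=1 lookahead=* remaining=[* num * id $]
Step 3: reduce T->F. Stack=[T] ptr=1 lookahead=* remaining=[* num * id $]
Step 4: shift *. Stack=[T *] ptr=2 lookahead=num remaining=[num * id $]
Step 5: shift num. Stack=[T * num] ptr=3 lookahead=* remaining=[* id $]
Step 6: reduce F->num. Stack=[T * F] ptr=3 lookahead=* remaining=[* id $]
Step 7: reduce T->T * F. Stack=[T] ptr=3 lookahead=* remaining=[* id $]
Step 8: shift *. Stack=[T *] ptr=4 lookahead=id remaining=[id $]
Step 9: shift id. Stack=[T * id] ptr=5 lookahead=$ remaining=[$]
Step 10: reduce F->id. Stack=[T * F] ptr=5 lookahead=$ remaining=[$]
Step 11: reduce T->T * F. Stack=[T] ptr=5 lookahead=$ remaining=[$]
Step 12: reduce E->T. Stack=[E] ptr=5 lookahead=$ remaining=[$]
Step 13: accept. Stack=[E] ptr=5 lookahead=$ remaining=[$]

Answer: 3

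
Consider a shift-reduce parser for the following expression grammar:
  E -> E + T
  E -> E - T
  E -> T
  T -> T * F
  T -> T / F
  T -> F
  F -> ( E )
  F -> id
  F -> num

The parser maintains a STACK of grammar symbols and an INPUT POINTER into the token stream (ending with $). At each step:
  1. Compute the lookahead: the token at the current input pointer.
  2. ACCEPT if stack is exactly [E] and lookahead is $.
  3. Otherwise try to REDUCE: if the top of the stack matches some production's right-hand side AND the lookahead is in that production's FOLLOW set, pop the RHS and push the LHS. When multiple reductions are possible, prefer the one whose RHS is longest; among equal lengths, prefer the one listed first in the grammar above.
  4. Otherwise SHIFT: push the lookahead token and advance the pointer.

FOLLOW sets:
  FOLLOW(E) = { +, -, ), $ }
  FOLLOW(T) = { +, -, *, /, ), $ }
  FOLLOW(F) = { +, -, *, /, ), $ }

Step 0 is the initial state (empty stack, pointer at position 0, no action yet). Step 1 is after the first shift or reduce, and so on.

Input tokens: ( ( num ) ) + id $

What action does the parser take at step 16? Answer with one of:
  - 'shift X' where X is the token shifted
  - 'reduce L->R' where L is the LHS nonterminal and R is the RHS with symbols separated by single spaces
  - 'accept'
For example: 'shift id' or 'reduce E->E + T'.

Step 1: shift (. Stack=[(] ptr=1 lookahead=( remaining=[( num ) ) + id $]
Step 2: shift (. Stack=[( (] ptr=2 lookahead=num remaining=[num ) ) + id $]
Step 3: shift num. Stack=[( ( num] ptr=3 lookahead=) remaining=[) ) + id $]
Step 4: reduce F->num. Stack=[( ( F] ptr=3 lookahead=) remaining=[) ) + id $]
Step 5: reduce T->F. Stack=[( ( T] ptr=3 lookahead=) remaining=[) ) + id $]
Step 6: reduce E->T. Stack=[( ( E] ptr=3 lookahead=) remaining=[) ) + id $]
Step 7: shift ). Stack=[( ( E )] ptr=4 lookahead=) remaining=[) + id $]
Step 8: reduce F->( E ). Stack=[( F] ptr=4 lookahead=) remaining=[) + id $]
Step 9: reduce T->F. Stack=[( T] ptr=4 lookahead=) remaining=[) + id $]
Step 10: reduce E->T. Stack=[( E] ptr=4 lookahead=) remaining=[) + id $]
Step 11: shift ). Stack=[( E )] ptr=5 lookahead=+ remaining=[+ id $]
Step 12: reduce F->( E ). Stack=[F] ptr=5 lookahead=+ remaining=[+ id $]
Step 13: reduce T->F. Stack=[T] ptr=5 lookahead=+ remaining=[+ id $]
Step 14: reduce E->T. Stack=[E] ptr=5 lookahead=+ remaining=[+ id $]
Step 15: shift +. Stack=[E +] ptr=6 lookahead=id remaining=[id $]
Step 16: shift id. Stack=[E + id] ptr=7 lookahead=$ remaining=[$]

Answer: shift id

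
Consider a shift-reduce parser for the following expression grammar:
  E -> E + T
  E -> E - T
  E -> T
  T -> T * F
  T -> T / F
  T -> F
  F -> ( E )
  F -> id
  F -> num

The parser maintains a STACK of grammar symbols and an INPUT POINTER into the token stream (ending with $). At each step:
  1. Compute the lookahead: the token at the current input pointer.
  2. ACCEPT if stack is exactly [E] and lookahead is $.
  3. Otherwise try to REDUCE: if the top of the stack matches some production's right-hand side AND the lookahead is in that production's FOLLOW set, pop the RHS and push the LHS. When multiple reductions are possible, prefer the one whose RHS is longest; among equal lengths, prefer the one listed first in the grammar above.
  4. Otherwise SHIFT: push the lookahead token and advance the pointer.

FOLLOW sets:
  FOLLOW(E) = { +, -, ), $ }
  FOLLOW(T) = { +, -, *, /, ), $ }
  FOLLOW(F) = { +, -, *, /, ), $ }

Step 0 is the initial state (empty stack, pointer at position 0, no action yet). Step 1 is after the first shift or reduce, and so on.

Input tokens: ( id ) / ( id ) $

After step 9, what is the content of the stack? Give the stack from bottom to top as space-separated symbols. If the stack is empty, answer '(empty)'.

Answer: T /

Derivation:
Step 1: shift (. Stack=[(] ptr=1 lookahead=id remaining=[id ) / ( id ) $]
Step 2: shift id. Stack=[( id] ptr=2 lookahead=) remaining=[) / ( id ) $]
Step 3: reduce F->id. Stack=[( F] ptr=2 lookahead=) remaining=[) / ( id ) $]
Step 4: reduce T->F. Stack=[( T] ptr=2 lookahead=) remaining=[) / ( id ) $]
Step 5: reduce E->T. Stack=[( E] ptr=2 lookahead=) remaining=[) / ( id ) $]
Step 6: shift ). Stack=[( E )] ptr=3 lookahead=/ remaining=[/ ( id ) $]
Step 7: reduce F->( E ). Stack=[F] ptr=3 lookahead=/ remaining=[/ ( id ) $]
Step 8: reduce T->F. Stack=[T] ptr=3 lookahead=/ remaining=[/ ( id ) $]
Step 9: shift /. Stack=[T /] ptr=4 lookahead=( remaining=[( id ) $]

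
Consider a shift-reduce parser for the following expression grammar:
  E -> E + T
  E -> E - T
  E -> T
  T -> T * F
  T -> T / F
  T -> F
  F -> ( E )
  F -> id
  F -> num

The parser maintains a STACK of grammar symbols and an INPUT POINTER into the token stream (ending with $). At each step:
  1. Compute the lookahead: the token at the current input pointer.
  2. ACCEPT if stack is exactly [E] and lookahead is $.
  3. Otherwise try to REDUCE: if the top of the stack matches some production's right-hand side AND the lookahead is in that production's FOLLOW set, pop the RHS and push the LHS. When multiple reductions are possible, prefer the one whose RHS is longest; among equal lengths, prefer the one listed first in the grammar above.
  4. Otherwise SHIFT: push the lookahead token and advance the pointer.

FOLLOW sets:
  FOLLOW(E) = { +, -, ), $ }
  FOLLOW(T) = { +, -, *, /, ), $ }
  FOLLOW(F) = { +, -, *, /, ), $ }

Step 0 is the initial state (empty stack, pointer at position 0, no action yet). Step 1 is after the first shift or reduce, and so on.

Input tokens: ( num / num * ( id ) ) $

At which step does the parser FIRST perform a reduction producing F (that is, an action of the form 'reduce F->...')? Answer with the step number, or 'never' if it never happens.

Answer: 3

Derivation:
Step 1: shift (. Stack=[(] ptr=1 lookahead=num remaining=[num / num * ( id ) ) $]
Step 2: shift num. Stack=[( num] ptr=2 lookahead=/ remaining=[/ num * ( id ) ) $]
Step 3: reduce F->num. Stack=[( F] ptr=2 lookahead=/ remaining=[/ num * ( id ) ) $]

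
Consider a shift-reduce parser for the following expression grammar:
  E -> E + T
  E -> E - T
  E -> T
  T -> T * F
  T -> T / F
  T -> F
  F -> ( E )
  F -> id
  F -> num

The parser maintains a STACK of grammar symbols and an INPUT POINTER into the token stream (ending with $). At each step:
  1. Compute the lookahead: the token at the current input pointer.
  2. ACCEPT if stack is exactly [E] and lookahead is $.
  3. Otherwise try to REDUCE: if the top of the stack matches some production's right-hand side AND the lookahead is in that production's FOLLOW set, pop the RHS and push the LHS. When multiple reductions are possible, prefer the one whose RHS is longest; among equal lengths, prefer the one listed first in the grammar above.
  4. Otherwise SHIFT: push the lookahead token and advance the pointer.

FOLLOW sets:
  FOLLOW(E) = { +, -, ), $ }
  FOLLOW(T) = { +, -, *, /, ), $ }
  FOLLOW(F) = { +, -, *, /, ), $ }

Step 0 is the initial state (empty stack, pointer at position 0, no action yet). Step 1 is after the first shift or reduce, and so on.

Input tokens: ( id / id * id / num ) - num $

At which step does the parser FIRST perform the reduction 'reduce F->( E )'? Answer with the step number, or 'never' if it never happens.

Step 1: shift (. Stack=[(] ptr=1 lookahead=id remaining=[id / id * id / num ) - num $]
Step 2: shift id. Stack=[( id] ptr=2 lookahead=/ remaining=[/ id * id / num ) - num $]
Step 3: reduce F->id. Stack=[( F] ptr=2 lookahead=/ remaining=[/ id * id / num ) - num $]
Step 4: reduce T->F. Stack=[( T] ptr=2 lookahead=/ remaining=[/ id * id / num ) - num $]
Step 5: shift /. Stack=[( T /] ptr=3 lookahead=id remaining=[id * id / num ) - num $]
Step 6: shift id. Stack=[( T / id] ptr=4 lookahead=* remaining=[* id / num ) - num $]
Step 7: reduce F->id. Stack=[( T / F] ptr=4 lookahead=* remaining=[* id / num ) - num $]
Step 8: reduce T->T / F. Stack=[( T] ptr=4 lookahead=* remaining=[* id / num ) - num $]
Step 9: shift *. Stack=[( T *] ptr=5 lookahead=id remaining=[id / num ) - num $]
Step 10: shift id. Stack=[( T * id] ptr=6 lookahead=/ remaining=[/ num ) - num $]
Step 11: reduce F->id. Stack=[( T * F] ptr=6 lookahead=/ remaining=[/ num ) - num $]
Step 12: reduce T->T * F. Stack=[( T] ptr=6 lookahead=/ remaining=[/ num ) - num $]
Step 13: shift /. Stack=[( T /] ptr=7 lookahead=num remaining=[num ) - num $]
Step 14: shift num. Stack=[( T / num] ptr=8 lookahead=) remaining=[) - num $]
Step 15: reduce F->num. Stack=[( T / F] ptr=8 lookahead=) remaining=[) - num $]
Step 16: reduce T->T / F. Stack=[( T] ptr=8 lookahead=) remaining=[) - num $]
Step 17: reduce E->T. Stack=[( E] ptr=8 lookahead=) remaining=[) - num $]
Step 18: shift ). Stack=[( E )] ptr=9 lookahead=- remaining=[- num $]
Step 19: reduce F->( E ). Stack=[F] ptr=9 lookahead=- remaining=[- num $]

Answer: 19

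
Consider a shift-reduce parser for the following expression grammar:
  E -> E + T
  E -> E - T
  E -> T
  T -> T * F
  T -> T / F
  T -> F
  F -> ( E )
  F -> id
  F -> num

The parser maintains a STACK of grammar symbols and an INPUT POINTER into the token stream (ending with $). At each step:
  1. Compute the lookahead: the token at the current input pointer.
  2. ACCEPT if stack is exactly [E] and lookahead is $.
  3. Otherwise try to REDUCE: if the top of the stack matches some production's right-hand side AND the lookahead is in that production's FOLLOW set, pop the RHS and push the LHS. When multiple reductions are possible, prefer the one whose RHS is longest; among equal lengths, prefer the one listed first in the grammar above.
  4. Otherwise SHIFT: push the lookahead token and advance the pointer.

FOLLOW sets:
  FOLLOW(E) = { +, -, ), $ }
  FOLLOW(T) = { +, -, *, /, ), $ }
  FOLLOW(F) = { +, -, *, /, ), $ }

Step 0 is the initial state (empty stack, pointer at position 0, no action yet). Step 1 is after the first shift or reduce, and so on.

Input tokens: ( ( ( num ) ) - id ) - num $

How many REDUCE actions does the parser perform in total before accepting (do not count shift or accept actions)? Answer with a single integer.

Answer: 18

Derivation:
Step 1: shift (. Stack=[(] ptr=1 lookahead=( remaining=[( ( num ) ) - id ) - num $]
Step 2: shift (. Stack=[( (] ptr=2 lookahead=( remaining=[( num ) ) - id ) - num $]
Step 3: shift (. Stack=[( ( (] ptr=3 lookahead=num remaining=[num ) ) - id ) - num $]
Step 4: shift num. Stack=[( ( ( num] ptr=4 lookahead=) remaining=[) ) - id ) - num $]
Step 5: reduce F->num. Stack=[( ( ( F] ptr=4 lookahead=) remaining=[) ) - id ) - num $]
Step 6: reduce T->F. Stack=[( ( ( T] ptr=4 lookahead=) remaining=[) ) - id ) - num $]
Step 7: reduce E->T. Stack=[( ( ( E] ptr=4 lookahead=) remaining=[) ) - id ) - num $]
Step 8: shift ). Stack=[( ( ( E )] ptr=5 lookahead=) remaining=[) - id ) - num $]
Step 9: reduce F->( E ). Stack=[( ( F] ptr=5 lookahead=) remaining=[) - id ) - num $]
Step 10: reduce T->F. Stack=[( ( T] ptr=5 lookahead=) remaining=[) - id ) - num $]
Step 11: reduce E->T. Stack=[( ( E] ptr=5 lookahead=) remaining=[) - id ) - num $]
Step 12: shift ). Stack=[( ( E )] ptr=6 lookahead=- remaining=[- id ) - num $]
Step 13: reduce F->( E ). Stack=[( F] ptr=6 lookahead=- remaining=[- id ) - num $]
Step 14: reduce T->F. Stack=[( T] ptr=6 lookahead=- remaining=[- id ) - num $]
Step 15: reduce E->T. Stack=[( E] ptr=6 lookahead=- remaining=[- id ) - num $]
Step 16: shift -. Stack=[( E -] ptr=7 lookahead=id remaining=[id ) - num $]
Step 17: shift id. Stack=[( E - id] ptr=8 lookahead=) remaining=[) - num $]
Step 18: reduce F->id. Stack=[( E - F] ptr=8 lookahead=) remaining=[) - num $]
Step 19: reduce T->F. Stack=[( E - T] ptr=8 lookahead=) remaining=[) - num $]
Step 20: reduce E->E - T. Stack=[( E] ptr=8 lookahead=) remaining=[) - num $]
Step 21: shift ). Stack=[( E )] ptr=9 lookahead=- remaining=[- num $]
Step 22: reduce F->( E ). Stack=[F] ptr=9 lookahead=- remaining=[- num $]
Step 23: reduce T->F. Stack=[T] ptr=9 lookahead=- remaining=[- num $]
Step 24: reduce E->T. Stack=[E] ptr=9 lookahead=- remaining=[- num $]
Step 25: shift -. Stack=[E -] ptr=10 lookahead=num remaining=[num $]
Step 26: shift num. Stack=[E - num] ptr=11 lookahead=$ remaining=[$]
Step 27: reduce F->num. Stack=[E - F] ptr=11 lookahead=$ remaining=[$]
Step 28: reduce T->F. Stack=[E - T] ptr=11 lookahead=$ remaining=[$]
Step 29: reduce E->E - T. Stack=[E] ptr=11 lookahead=$ remaining=[$]
Step 30: accept. Stack=[E] ptr=11 lookahead=$ remaining=[$]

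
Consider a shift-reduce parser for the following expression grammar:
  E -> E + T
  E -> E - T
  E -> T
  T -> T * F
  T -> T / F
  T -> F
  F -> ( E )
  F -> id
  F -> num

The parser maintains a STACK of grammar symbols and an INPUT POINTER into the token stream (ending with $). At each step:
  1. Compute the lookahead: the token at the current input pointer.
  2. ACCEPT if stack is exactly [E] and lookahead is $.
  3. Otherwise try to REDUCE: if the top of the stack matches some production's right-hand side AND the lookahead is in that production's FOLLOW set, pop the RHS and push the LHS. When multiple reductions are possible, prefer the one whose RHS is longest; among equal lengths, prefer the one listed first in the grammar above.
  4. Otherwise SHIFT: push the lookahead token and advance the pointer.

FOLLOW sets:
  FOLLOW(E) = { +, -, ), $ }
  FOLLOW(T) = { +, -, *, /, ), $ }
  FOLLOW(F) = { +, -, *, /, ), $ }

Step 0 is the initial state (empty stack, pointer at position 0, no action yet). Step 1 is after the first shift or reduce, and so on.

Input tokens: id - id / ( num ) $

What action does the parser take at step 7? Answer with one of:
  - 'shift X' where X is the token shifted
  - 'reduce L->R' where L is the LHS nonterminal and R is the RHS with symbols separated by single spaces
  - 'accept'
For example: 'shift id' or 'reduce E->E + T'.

Step 1: shift id. Stack=[id] ptr=1 lookahead=- remaining=[- id / ( num ) $]
Step 2: reduce F->id. Stack=[F] ptr=1 lookahead=- remaining=[- id / ( num ) $]
Step 3: reduce T->F. Stack=[T] ptr=1 lookahead=- remaining=[- id / ( num ) $]
Step 4: reduce E->T. Stack=[E] ptr=1 lookahead=- remaining=[- id / ( num ) $]
Step 5: shift -. Stack=[E -] ptr=2 lookahead=id remaining=[id / ( num ) $]
Step 6: shift id. Stack=[E - id] ptr=3 lookahead=/ remaining=[/ ( num ) $]
Step 7: reduce F->id. Stack=[E - F] ptr=3 lookahead=/ remaining=[/ ( num ) $]

Answer: reduce F->id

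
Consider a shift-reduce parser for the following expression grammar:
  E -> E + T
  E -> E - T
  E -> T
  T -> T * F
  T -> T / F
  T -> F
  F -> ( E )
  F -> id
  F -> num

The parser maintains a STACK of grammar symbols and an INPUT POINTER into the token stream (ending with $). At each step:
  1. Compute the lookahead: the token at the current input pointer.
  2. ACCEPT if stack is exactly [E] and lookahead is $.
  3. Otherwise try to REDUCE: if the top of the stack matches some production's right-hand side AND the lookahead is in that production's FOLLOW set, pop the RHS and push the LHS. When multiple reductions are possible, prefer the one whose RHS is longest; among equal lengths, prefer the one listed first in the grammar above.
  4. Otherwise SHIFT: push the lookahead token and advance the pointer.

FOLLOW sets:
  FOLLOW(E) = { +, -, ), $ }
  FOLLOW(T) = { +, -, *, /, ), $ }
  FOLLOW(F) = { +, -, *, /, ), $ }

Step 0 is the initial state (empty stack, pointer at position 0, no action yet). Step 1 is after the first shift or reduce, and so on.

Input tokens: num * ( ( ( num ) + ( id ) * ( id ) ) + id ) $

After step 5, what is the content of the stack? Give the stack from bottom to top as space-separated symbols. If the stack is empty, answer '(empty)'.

Answer: T * (

Derivation:
Step 1: shift num. Stack=[num] ptr=1 lookahead=* remaining=[* ( ( ( num ) + ( id ) * ( id ) ) + id ) $]
Step 2: reduce F->num. Stack=[F] ptr=1 lookahead=* remaining=[* ( ( ( num ) + ( id ) * ( id ) ) + id ) $]
Step 3: reduce T->F. Stack=[T] ptr=1 lookahead=* remaining=[* ( ( ( num ) + ( id ) * ( id ) ) + id ) $]
Step 4: shift *. Stack=[T *] ptr=2 lookahead=( remaining=[( ( ( num ) + ( id ) * ( id ) ) + id ) $]
Step 5: shift (. Stack=[T * (] ptr=3 lookahead=( remaining=[( ( num ) + ( id ) * ( id ) ) + id ) $]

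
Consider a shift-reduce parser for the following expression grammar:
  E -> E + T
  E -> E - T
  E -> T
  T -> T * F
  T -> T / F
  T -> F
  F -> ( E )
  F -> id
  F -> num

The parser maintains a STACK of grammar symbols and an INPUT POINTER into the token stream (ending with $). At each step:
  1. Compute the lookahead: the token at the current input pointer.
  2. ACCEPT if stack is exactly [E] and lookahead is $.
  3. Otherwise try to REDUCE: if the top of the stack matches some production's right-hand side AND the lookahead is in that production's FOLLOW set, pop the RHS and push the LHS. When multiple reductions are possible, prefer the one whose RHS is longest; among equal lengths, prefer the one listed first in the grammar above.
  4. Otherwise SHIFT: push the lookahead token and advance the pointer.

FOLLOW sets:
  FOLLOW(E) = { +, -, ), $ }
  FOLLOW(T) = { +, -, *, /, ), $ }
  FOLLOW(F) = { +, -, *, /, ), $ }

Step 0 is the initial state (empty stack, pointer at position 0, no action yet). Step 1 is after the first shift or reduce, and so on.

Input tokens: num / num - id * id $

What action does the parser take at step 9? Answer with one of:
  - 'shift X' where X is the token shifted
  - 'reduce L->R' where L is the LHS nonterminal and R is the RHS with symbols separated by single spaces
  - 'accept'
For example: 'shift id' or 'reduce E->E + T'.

Answer: shift -

Derivation:
Step 1: shift num. Stack=[num] ptr=1 lookahead=/ remaining=[/ num - id * id $]
Step 2: reduce F->num. Stack=[F] ptr=1 lookahead=/ remaining=[/ num - id * id $]
Step 3: reduce T->F. Stack=[T] ptr=1 lookahead=/ remaining=[/ num - id * id $]
Step 4: shift /. Stack=[T /] ptr=2 lookahead=num remaining=[num - id * id $]
Step 5: shift num. Stack=[T / num] ptr=3 lookahead=- remaining=[- id * id $]
Step 6: reduce F->num. Stack=[T / F] ptr=3 lookahead=- remaining=[- id * id $]
Step 7: reduce T->T / F. Stack=[T] ptr=3 lookahead=- remaining=[- id * id $]
Step 8: reduce E->T. Stack=[E] ptr=3 lookahead=- remaining=[- id * id $]
Step 9: shift -. Stack=[E -] ptr=4 lookahead=id remaining=[id * id $]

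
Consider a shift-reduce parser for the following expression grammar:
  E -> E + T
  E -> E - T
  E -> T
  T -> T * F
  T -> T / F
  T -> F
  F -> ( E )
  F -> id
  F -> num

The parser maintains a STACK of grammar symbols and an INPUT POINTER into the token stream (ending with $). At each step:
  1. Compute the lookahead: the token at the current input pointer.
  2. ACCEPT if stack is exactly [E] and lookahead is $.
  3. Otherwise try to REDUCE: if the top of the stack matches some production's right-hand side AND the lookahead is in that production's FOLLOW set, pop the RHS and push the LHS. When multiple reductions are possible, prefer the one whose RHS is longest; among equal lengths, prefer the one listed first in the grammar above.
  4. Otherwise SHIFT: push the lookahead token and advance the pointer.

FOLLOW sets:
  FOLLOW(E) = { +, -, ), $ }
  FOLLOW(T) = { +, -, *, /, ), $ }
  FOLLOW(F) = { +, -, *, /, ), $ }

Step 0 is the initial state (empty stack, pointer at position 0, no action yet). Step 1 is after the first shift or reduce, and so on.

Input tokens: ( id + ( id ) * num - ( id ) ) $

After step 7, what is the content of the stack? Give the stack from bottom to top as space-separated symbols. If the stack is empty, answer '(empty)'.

Answer: ( E + (

Derivation:
Step 1: shift (. Stack=[(] ptr=1 lookahead=id remaining=[id + ( id ) * num - ( id ) ) $]
Step 2: shift id. Stack=[( id] ptr=2 lookahead=+ remaining=[+ ( id ) * num - ( id ) ) $]
Step 3: reduce F->id. Stack=[( F] ptr=2 lookahead=+ remaining=[+ ( id ) * num - ( id ) ) $]
Step 4: reduce T->F. Stack=[( T] ptr=2 lookahead=+ remaining=[+ ( id ) * num - ( id ) ) $]
Step 5: reduce E->T. Stack=[( E] ptr=2 lookahead=+ remaining=[+ ( id ) * num - ( id ) ) $]
Step 6: shift +. Stack=[( E +] ptr=3 lookahead=( remaining=[( id ) * num - ( id ) ) $]
Step 7: shift (. Stack=[( E + (] ptr=4 lookahead=id remaining=[id ) * num - ( id ) ) $]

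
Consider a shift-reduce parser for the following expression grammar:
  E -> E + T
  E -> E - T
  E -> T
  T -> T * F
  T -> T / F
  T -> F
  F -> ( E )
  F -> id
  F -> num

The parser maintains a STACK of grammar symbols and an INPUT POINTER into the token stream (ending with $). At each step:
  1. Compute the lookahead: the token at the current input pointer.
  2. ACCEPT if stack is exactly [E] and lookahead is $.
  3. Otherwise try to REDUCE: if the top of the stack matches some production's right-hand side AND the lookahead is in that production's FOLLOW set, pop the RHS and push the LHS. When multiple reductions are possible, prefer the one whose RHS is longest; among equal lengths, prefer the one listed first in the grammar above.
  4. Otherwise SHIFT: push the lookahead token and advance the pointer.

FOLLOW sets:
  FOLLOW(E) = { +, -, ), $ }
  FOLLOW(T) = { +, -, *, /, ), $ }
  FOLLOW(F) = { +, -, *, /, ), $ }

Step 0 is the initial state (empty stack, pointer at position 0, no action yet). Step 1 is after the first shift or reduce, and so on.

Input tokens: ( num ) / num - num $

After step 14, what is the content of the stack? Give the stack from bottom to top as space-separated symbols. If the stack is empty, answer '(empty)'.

Step 1: shift (. Stack=[(] ptr=1 lookahead=num remaining=[num ) / num - num $]
Step 2: shift num. Stack=[( num] ptr=2 lookahead=) remaining=[) / num - num $]
Step 3: reduce F->num. Stack=[( F] ptr=2 lookahead=) remaining=[) / num - num $]
Step 4: reduce T->F. Stack=[( T] ptr=2 lookahead=) remaining=[) / num - num $]
Step 5: reduce E->T. Stack=[( E] ptr=2 lookahead=) remaining=[) / num - num $]
Step 6: shift ). Stack=[( E )] ptr=3 lookahead=/ remaining=[/ num - num $]
Step 7: reduce F->( E ). Stack=[F] ptr=3 lookahead=/ remaining=[/ num - num $]
Step 8: reduce T->F. Stack=[T] ptr=3 lookahead=/ remaining=[/ num - num $]
Step 9: shift /. Stack=[T /] ptr=4 lookahead=num remaining=[num - num $]
Step 10: shift num. Stack=[T / num] ptr=5 lookahead=- remaining=[- num $]
Step 11: reduce F->num. Stack=[T / F] ptr=5 lookahead=- remaining=[- num $]
Step 12: reduce T->T / F. Stack=[T] ptr=5 lookahead=- remaining=[- num $]
Step 13: reduce E->T. Stack=[E] ptr=5 lookahead=- remaining=[- num $]
Step 14: shift -. Stack=[E -] ptr=6 lookahead=num remaining=[num $]

Answer: E -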